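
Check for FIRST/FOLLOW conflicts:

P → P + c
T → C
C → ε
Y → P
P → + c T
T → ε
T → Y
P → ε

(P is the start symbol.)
Yes. P → P '+' c with FOLLOW(P) on { '+' }; P → '+' c T with FOLLOW(P) on { '+' }; T → Y with FOLLOW(T) on { '+' }

A FIRST/FOLLOW conflict occurs when a non-terminal N has a nullable alternative N → β (β ⇒* ε) and another alternative N → α with FIRST(α) ∩ FOLLOW(N) ≠ ∅: on such a lookahead the parser cannot decide between expanding α and letting N vanish via β.

Nullable non-terminals: C, P, T, Y.
FIRST sets used below: FIRST(P) = { '+', ε }, FIRST(C) = { ε }, FIRST(Y) = { '+', ε }
C has a nullable alternative but only one production, so nothing to check.

P: nullable alternative(s) P → ε; FOLLOW(P) = { $, '+' }
  P → P + c: FIRST \ {ε} = { '+' } — overlaps FOLLOW(P) on { '+' }: CONFLICT
  P → + c T: FIRST \ {ε} = { '+' } — overlaps FOLLOW(P) on { '+' }: CONFLICT
  P → ε: FIRST \ {ε} = { } — this is the only nullable alternative, skip

T: nullable alternative(s) T → C, T → ε, T → Y; FOLLOW(T) = { $, '+' }
  T → C: FIRST \ {ε} = { } — disjoint from FOLLOW(T)
  T → ε: FIRST \ {ε} = { } — disjoint from FOLLOW(T)
  T → Y: FIRST \ {ε} = { '+' } — overlaps FOLLOW(T) on { '+' }: CONFLICT
Y has a nullable alternative but only one production, so nothing to check.

So the grammar has 3 FIRST/FOLLOW conflicts (marked CONFLICT above).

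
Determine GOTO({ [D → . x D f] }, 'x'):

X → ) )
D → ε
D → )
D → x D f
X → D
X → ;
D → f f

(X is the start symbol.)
GOTO(I, 'x') = CLOSURE({ [A → αX.β] : [A → α.Xβ] ∈ I, X = 'x' })

Items with dot before 'x', with the dot advanced:
  [D → . x D f] → [D → x . D f]
Closure of the advanced items:
  [D → x . D f] has the dot before D: add [D → .], [D → . )], [D → . x D f], [D → . f f]

GOTO = { [D → . )], [D → . f f], [D → . x D f], [D → .], [D → x . D f] }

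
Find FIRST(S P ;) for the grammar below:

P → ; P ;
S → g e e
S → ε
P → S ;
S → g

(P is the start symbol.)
{ ';', 'g' }

FIRST sets of the non-terminals involved (from the grammar, by fixed-point iteration):
  FIRST(S) = { 'g', ε }
  FIRST(P) = { ';', 'g' }

To compute FIRST(S P ;), process the symbols left to right:
Symbol S is a non-terminal. Add FIRST(S) \ {ε} = { 'g' }
S is nullable (ε ∈ FIRST(S)), continue to the next symbol.
Symbol P is a non-terminal. Add FIRST(P) \ {ε} = { ';', 'g' }
P is not nullable (ε ∉ FIRST(P)), so stop here.
FIRST(S P ;) = { ';', 'g' }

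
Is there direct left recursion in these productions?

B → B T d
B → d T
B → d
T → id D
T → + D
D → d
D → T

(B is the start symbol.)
Yes, B is left-recursive

B → B T d: LEFT RECURSIVE (starts with B)
B → d T: starts with d
B → d: starts with d
T → id D: starts with id
T → + D: starts with '+'
D → d: starts with d
D → T: starts with T

The grammar has direct left recursion on: B.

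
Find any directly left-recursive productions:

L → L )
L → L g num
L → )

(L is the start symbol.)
Direct left recursion occurs when N → N α for some non-terminal N (the right-hand side begins with the left-hand side itself).

L → L ): LEFT RECURSIVE (starts with L)
L → L g num: LEFT RECURSIVE (starts with L)
L → ): starts with ')'

The grammar has direct left recursion on: L.

Answer: Yes, L is left-recursive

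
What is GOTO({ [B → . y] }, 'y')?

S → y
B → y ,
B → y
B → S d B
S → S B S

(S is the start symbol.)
{ [B → y .] }

GOTO(I, 'y') = CLOSURE({ [A → αX.β] : [A → α.Xβ] ∈ I, X = 'y' })

Items with dot before 'y', with the dot advanced:
  [B → . y] → [B → y .]
Closure adds nothing (no advanced item has the dot before a non-terminal).

GOTO = { [B → y .] }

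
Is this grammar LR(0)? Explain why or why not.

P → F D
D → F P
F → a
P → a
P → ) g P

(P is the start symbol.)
No. Reduce-reduce conflict: [F → a .] and [P → a .]

A grammar is LR(0) if no state in the canonical LR(0) collection has:
  - both a shift item (dot before a terminal) and a complete item (shift-reduce conflict), or
  - two or more complete items (reduce-reduce conflict; the accept item [P' → P .] counts as a complete item here).

Augment with P' → P and build the canonical LR(0) collection (I0 = CLOSURE({[P' → . P]}), then GOTO on every symbol after a dot until no new states appear). It has 11 states:
  I0: { [F → . a], [P → . ) g P], [P → . F D], [P → . a], [P' → . P] }  — shift
  I1: { [P → ) . g P] }  — shift
  I2: { [D → . F P], [F → . a], [P → F . D] }  — shift
  I3: { [P' → P .] }  — accept
  I4: { [F → a .], [P → a .] }  — 2 reduces
  I5: { [P → F D .] }  — reduce
  I6: { [D → F . P], [F → . a], [P → . ) g P], [P → . F D], [P → . a] }  — shift
  I7: { [F → a .] }  — reduce
  I8: { [D → F P .] }  — reduce
  I9: { [F → . a], [P → ) g . P], [P → . ) g P], [P → . F D], [P → . a] }  — shift
  I10: { [P → ) g P .] }  — reduce

Conflict in state I4:
  Reduce-reduce conflict: [F → a .] and [P → a .]
So the grammar is NOT LR(0).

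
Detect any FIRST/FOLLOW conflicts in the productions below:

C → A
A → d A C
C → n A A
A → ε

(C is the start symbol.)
A FIRST/FOLLOW conflict occurs when a non-terminal N has a nullable alternative N → β (β ⇒* ε) and another alternative N → α with FIRST(α) ∩ FOLLOW(N) ≠ ∅: on such a lookahead the parser cannot decide between expanding α and letting N vanish via β.

Nullable non-terminals: A, C.
FIRST sets used below: FIRST(A) = { 'd', ε }

A: nullable alternative(s) A → ε; FOLLOW(A) = { $, 'd', 'n' }
  A → d A C: FIRST \ {ε} = { 'd' } — overlaps FOLLOW(A) on { 'd' }: CONFLICT
  A → ε: FIRST \ {ε} = { } — this is the only nullable alternative, skip

C: nullable alternative(s) C → A; FOLLOW(C) = { $, 'd', 'n' }
  C → A: FIRST \ {ε} = { 'd' } — this is the only nullable alternative, skip
  C → n A A: FIRST \ {ε} = { 'n' } — overlaps FOLLOW(C) on { 'n' }: CONFLICT

So the grammar has 2 FIRST/FOLLOW conflicts (marked CONFLICT above).

Answer: Yes. C → n A A with FOLLOW(C) on { 'n' }; A → d A C with FOLLOW(A) on { 'd' }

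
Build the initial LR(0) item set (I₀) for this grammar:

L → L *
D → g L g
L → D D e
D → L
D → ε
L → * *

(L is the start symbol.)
First, augment the grammar with L' → L
I₀ = CLOSURE({ [L' → . L] }):
  [L' → . L] has the dot before L: add [L → . L *], [L → . D D e], [L → . * *]
  [L → . D D e] has the dot before D: add [D → . g L g], [D → . L], [D → .]
No further items can be added.

I₀ = { [D → . L], [D → . g L g], [D → .], [L → . * *], [L → . D D e], [L → . L *], [L' → . L] }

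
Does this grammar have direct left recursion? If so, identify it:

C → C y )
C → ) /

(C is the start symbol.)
C → C y ): LEFT RECURSIVE (starts with C)
C → ) /: starts with ')'

The grammar has direct left recursion on: C.

Answer: Yes, C is left-recursive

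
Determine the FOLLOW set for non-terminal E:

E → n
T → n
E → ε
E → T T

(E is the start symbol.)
E is the start symbol, so $ ∈ FOLLOW(E).
E does not occur on any right-hand side.

Taking the union: FOLLOW(E) = { $ }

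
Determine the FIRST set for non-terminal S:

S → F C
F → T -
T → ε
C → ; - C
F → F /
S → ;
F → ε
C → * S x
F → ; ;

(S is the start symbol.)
{ '*', '-', '/', ';' }

FIRST sets of the other non-terminals involved (by the same procedure, iterated to a fixed point):
  FIRST(F) = { '-', '/', ';', ε }
  FIRST(C) = { '*', ';' }

From S → F C:
  - F is a non-terminal: add FIRST(F) \ {ε} = { '-', '/', ';' }
    F is nullable, so continue to the next symbol
  - C is a non-terminal: add FIRST(C) \ {ε} = { '*', ';' }
    C is not nullable, so stop
From S → ;:
  - ';' is a terminal: add ';' and stop

Collecting: FIRST(S) = { '*', '-', '/', ';' }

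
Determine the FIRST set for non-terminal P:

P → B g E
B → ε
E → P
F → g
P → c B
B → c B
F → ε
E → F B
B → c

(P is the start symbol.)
{ 'c', 'g' }

FIRST sets of the other non-terminals involved (by the same procedure, iterated to a fixed point):
  FIRST(B) = { 'c', ε }

From P → B g E:
  - B is a non-terminal: add FIRST(B) \ {ε} = { 'c' }
    B is nullable, so continue to the next symbol
  - g is a terminal: add 'g' and stop
From P → c B:
  - c is a terminal: add 'c' and stop

Collecting: FIRST(P) = { 'c', 'g' }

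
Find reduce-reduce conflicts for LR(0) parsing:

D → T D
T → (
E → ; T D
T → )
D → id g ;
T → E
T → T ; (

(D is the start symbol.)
Augment with D' → D and build the canonical LR(0) collection (I0 = CLOSURE({[D' → . D]}), then GOTO on every symbol after a dot until no new states appear). It has 15 states:
  I0: { [D → . T D], [D → . id g ;], [D' → . D], [E → . ; T D], [T → . (], [T → . )], [T → . E], [T → . T ; (] }  — shift
  I1: { [T → ( .] }  — reduce
  I2: { [T → ) .] }  — reduce
  I3: { [E → . ; T D], [E → ; . T D], [T → . (], [T → . )], [T → . E], [T → . T ; (] }  — shift
  I4: { [D' → D .] }  — accept
  I5: { [T → E .] }  — reduce
  I6: { [D → . T D], [D → . id g ;], [D → T . D], [E → . ; T D], [T → . (], [T → . )], [T → . E], [T → . T ; (], [T → T . ; (] }  — shift
  I7: { [D → id . g ;] }  — shift
  I8: { [D → id g . ;] }  — shift
  I9: { [D → id g ; .] }  — reduce
  I10: { [E → . ; T D], [E → ; . T D], [T → . (], [T → . )], [T → . E], [T → . T ; (], [T → T ; . (] }  — shift
  I11: { [D → T D .] }  — reduce
  I12: { [T → ( .], [T → T ; ( .] }  — 2 reduces
  I13: { [D → . T D], [D → . id g ;], [E → . ; T D], [E → ; T . D], [T → . (], [T → . )], [T → . E], [T → . T ; (], [T → T . ; (] }  — shift
  I14: { [E → ; T D .] }  — reduce

I12 contains complete items [T → ( .], [T → T ; ( .] — reduce-reduce conflict.

Answer: Yes — I12: [T → ( .] vs [T → T ; ( .]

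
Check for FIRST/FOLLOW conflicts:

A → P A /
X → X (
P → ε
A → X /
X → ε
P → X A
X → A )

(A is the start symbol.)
A FIRST/FOLLOW conflict occurs when a non-terminal N has a nullable alternative N → β (β ⇒* ε) and another alternative N → α with FIRST(α) ∩ FOLLOW(N) ≠ ∅: on such a lookahead the parser cannot decide between expanding α and letting N vanish via β.

Nullable non-terminals: P, X.
FIRST sets used below: FIRST(X) = { '(', '/', ε }, FIRST(A) = { '(', '/' }

P: nullable alternative(s) P → ε; FOLLOW(P) = { '(', '/' }
  P → ε: FIRST \ {ε} = { } — this is the only nullable alternative, skip
  P → X A: FIRST \ {ε} = { '(', '/' } — overlaps FOLLOW(P) on { '(', '/' }: CONFLICT

X: nullable alternative(s) X → ε; FOLLOW(X) = { '(', '/' }
  X → X (: FIRST \ {ε} = { '(', '/' } — overlaps FOLLOW(X) on { '(', '/' }: CONFLICT
  X → ε: FIRST \ {ε} = { } — this is the only nullable alternative, skip
  X → A ): FIRST \ {ε} = { '(', '/' } — overlaps FOLLOW(X) on { '(', '/' }: CONFLICT

A has no nullable alternative, so no FIRST/FOLLOW check is needed there.

So the grammar has 3 FIRST/FOLLOW conflicts (marked CONFLICT above).

Answer: Yes. X → X '(' with FOLLOW(X) on { '(', '/' }; X → A ')' with FOLLOW(X) on { '(', '/' }; P → X A with FOLLOW(P) on { '(', '/' }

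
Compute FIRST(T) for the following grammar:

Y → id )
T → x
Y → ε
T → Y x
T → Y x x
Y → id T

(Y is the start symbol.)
{ 'id', 'x' }

To compute FIRST(T), examine every production with T on the left-hand side, reading each right-hand side left to right until a non-nullable symbol is reached.

FIRST sets of the other non-terminals involved (by the same procedure, iterated to a fixed point):
  FIRST(Y) = { 'id', ε }

From T → x:
  - x is a terminal: add 'x' and stop
From T → Y x:
  - Y is a non-terminal: add FIRST(Y) \ {ε} = { 'id' }
    Y is nullable, so continue to the next symbol
  - x is a terminal: add 'x' and stop
From T → Y x x:
  - Y is a non-terminal: add FIRST(Y) \ {ε} = { 'id' }
    Y is nullable, so continue to the next symbol
  - x is a terminal: add 'x' and stop

Collecting: FIRST(T) = { 'id', 'x' }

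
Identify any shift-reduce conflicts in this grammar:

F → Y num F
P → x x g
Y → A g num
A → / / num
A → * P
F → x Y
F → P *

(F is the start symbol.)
No shift-reduce conflicts

Augment with F' → F and build the canonical LR(0) collection (I0 = CLOSURE({[F' → . F]}), then GOTO on every symbol after a dot until no new states appear). It has 20 states:
  I0: { [A → . * P], [A → . / / num], [F → . P *], [F → . Y num F], [F → . x Y], [F' → . F], [P → . x x g], [Y → . A g num] }  — shift
  I1: { [A → * . P], [P → . x x g] }  — shift
  I2: { [A → / . / num] }  — shift
  I3: { [Y → A . g num] }  — shift
  I4: { [F' → F .] }  — accept
  I5: { [F → P . *] }  — shift
  I6: { [F → Y . num F] }  — shift
  I7: { [A → . * P], [A → . / / num], [F → x . Y], [P → x . x g], [Y → . A g num] }  — shift
  I8: { [F → x Y .] }  — reduce
  I9: { [P → x x . g] }  — shift
  I10: { [P → x x g .] }  — reduce
  I11: { [A → . * P], [A → . / / num], [F → . P *], [F → . Y num F], [F → . x Y], [F → Y num . F], [P → . x x g], [Y → . A g num] }  — shift
  I12: { [F → Y num F .] }  — reduce
  I13: { [F → P * .] }  — reduce
  I14: { [Y → A g . num] }  — shift
  I15: { [Y → A g num .] }  — reduce
  I16: { [A → / / . num] }  — shift
  I17: { [A → / / num .] }  — reduce
  I18: { [A → * P .] }  — reduce
  I19: { [P → x . x g] }  — shift

No state contains both a complete item and a shift item.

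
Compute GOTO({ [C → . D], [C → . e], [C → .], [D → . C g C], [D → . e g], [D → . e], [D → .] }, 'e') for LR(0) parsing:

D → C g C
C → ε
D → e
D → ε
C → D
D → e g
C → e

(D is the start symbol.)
{ [C → e .], [D → e . g], [D → e .] }

GOTO(I, 'e') = CLOSURE({ [A → αX.β] : [A → α.Xβ] ∈ I, X = 'e' })

Items with dot before 'e', with the dot advanced:
  [C → . e] → [C → e .]
  [D → . e] → [D → e .]
  [D → . e g] → [D → e . g]
Closure adds nothing (no advanced item has the dot before a non-terminal).

GOTO = { [C → e .], [D → e . g], [D → e .] }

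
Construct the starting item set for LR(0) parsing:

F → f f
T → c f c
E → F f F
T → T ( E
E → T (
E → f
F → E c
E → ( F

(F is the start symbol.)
First, augment the grammar with F' → F
I₀ = CLOSURE({ [F' → . F] }):
  [F' → . F] has the dot before F: add [F → . f f], [F → . E c]
  [F → . E c] has the dot before E: add [E → . F f F], [E → . T (], [E → . f], [E → . ( F]
  [E → . T (] has the dot before T: add [T → . c f c], [T → . T ( E]
No further items can be added.

I₀ = { [E → . ( F], [E → . F f F], [E → . T (], [E → . f], [F → . E c], [F → . f f], [F' → . F], [T → . T ( E], [T → . c f c] }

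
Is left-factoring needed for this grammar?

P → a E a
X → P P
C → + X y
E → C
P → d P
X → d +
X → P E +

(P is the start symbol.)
Left-factoring is needed when two productions for the same non-terminal
share a common prefix on the right-hand side.

Productions for P:
  P → a E a
  P → d P
Productions for X:
  X → P P
  X → d +
  X → P E +

Found common prefix 'P' in productions for X

Answer: Yes, X has productions with common prefix 'P'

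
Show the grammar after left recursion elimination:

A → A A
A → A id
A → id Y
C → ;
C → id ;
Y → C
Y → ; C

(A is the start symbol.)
A → id Y A'
A' → A A'
A' → id A'
A' → ε
C → ;
C → id ;
Y → C
Y → ; C

A is directly left-recursive. The standard transformation for
  A → A α₁ | ... | A α_m | β₁ | ... | β_n
is
  A  → β₁ A' | ... | β_n A'
  A' → α₁ A' | ... | α_m A' | ε

A → id Y becomes A → id Y A'
A → A A becomes A' → A A'
A → A id becomes A' → id A'
Add A' → ε

Productions for other non-terminals are unchanged:
  C → ;
  C → id ;
  Y → C
  Y → ; C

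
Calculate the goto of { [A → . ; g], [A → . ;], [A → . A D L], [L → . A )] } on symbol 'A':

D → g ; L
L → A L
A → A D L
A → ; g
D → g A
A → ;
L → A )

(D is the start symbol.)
{ [A → A . D L], [D → . g ; L], [D → . g A], [L → A . )] }

GOTO(I, 'A') = CLOSURE({ [A → αX.β] : [A → α.Xβ] ∈ I, X = 'A' })

Items with dot before 'A', with the dot advanced:
  [A → . A D L] → [A → A . D L]
  [L → . A )] → [L → A . )]
Closure of the advanced items:
  [A → A . D L] has the dot before D: add [D → . g ; L], [D → . g A]

GOTO = { [A → A . D L], [D → . g ; L], [D → . g A], [L → A . )] }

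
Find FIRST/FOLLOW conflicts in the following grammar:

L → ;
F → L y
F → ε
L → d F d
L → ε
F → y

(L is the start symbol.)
A FIRST/FOLLOW conflict occurs when a non-terminal N has a nullable alternative N → β (β ⇒* ε) and another alternative N → α with FIRST(α) ∩ FOLLOW(N) ≠ ∅: on such a lookahead the parser cannot decide between expanding α and letting N vanish via β.

Nullable non-terminals: F, L.
FIRST sets used below: FIRST(L) = { ';', 'd', ε }

F: nullable alternative(s) F → ε; FOLLOW(F) = { 'd' }
  F → L y: FIRST \ {ε} = { ';', 'd', 'y' } — overlaps FOLLOW(F) on { 'd' }: CONFLICT
  F → ε: FIRST \ {ε} = { } — this is the only nullable alternative, skip
  F → y: FIRST \ {ε} = { 'y' } — disjoint from FOLLOW(F)

L: nullable alternative(s) L → ε; FOLLOW(L) = { $, 'y' }
  L → ;: FIRST \ {ε} = { ';' } — disjoint from FOLLOW(L)
  L → d F d: FIRST \ {ε} = { 'd' } — disjoint from FOLLOW(L)
  L → ε: FIRST \ {ε} = { } — this is the only nullable alternative, skip

So the grammar has 1 FIRST/FOLLOW conflict (marked CONFLICT above).

Answer: Yes. F → L y with FOLLOW(F) on { 'd' }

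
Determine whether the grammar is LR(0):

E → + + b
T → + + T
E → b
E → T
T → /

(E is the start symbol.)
Augment with E' → E and build the canonical LR(0) collection (I0 = CLOSURE({[E' → . E]}), then GOTO on every symbol after a dot until no new states appear). It has 11 states:
  I0: { [E → . + + b], [E → . T], [E → . b], [E' → . E], [T → . + + T], [T → . /] }  — shift
  I1: { [E → + . + b], [T → + . + T] }  — shift
  I2: { [T → / .] }  — reduce
  I3: { [E' → E .] }  — accept
  I4: { [E → T .] }  — reduce
  I5: { [E → b .] }  — reduce
  I6: { [E → + + . b], [T → + + . T], [T → . + + T], [T → . /] }  — shift
  I7: { [T → + . + T] }  — shift
  I8: { [T → + + T .] }  — reduce
  I9: { [E → + + b .] }  — reduce
  I10: { [T → + + . T], [T → . + + T], [T → . /] }  — shift

Every state is either a pure shift/goto state or contains exactly one complete item and nothing to shift — no conflicts. The grammar is LR(0).

Answer: Yes, the grammar is LR(0)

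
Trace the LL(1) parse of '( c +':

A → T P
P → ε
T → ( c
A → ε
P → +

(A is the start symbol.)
Stack is shown with the top on the left.

Stack    Input    Action
------------------------
A $      ( c + $  output A → T P
T P $    ( c + $  output T → ( c
( c P $  ( c + $  match '('
c P $    c + $    match 'c'
P $      + $      output P → +
+ $      + $      match '+'
$        $        accept

The string is accepted.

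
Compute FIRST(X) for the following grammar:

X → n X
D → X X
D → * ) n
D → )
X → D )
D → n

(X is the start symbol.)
{ ')', '*', 'n' }

FIRST sets of the other non-terminals involved (by the same procedure, iterated to a fixed point):
  FIRST(D) = { ')', '*', 'n' }

From X → n X:
  - n is a terminal: add 'n' and stop
From X → D ):
  - D is a non-terminal: add FIRST(D) \ {ε} = { ')', '*', 'n' }
    D is not nullable, so stop

Collecting: FIRST(X) = { ')', '*', 'n' }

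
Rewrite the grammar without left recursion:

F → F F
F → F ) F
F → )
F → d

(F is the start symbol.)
F is directly left-recursive. The standard transformation for
  A → A α₁ | ... | A α_m | β₁ | ... | β_n
is
  A  → β₁ A' | ... | β_n A'
  A' → α₁ A' | ... | α_m A' | ε

F → ) becomes F → ) F'
F → d becomes F → d F'
F → F F becomes F' → F F'
F → F ) F becomes F' → ) F F'
Add F' → ε

Resulting grammar:
F → ) F'
F → d F'
F' → F F'
F' → ) F F'
F' → ε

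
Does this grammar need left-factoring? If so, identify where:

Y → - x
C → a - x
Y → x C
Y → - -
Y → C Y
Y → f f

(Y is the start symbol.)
Yes, Y has productions with common prefix '-'

Left-factoring is needed when two productions for the same non-terminal
share a common prefix on the right-hand side.

Productions for Y:
  Y → - x
  Y → x C
  Y → - -
  Y → C Y
  Y → f f

Found common prefix '-' in productions for Y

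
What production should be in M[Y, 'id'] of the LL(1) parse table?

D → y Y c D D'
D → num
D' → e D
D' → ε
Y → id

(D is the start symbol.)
To find M[Y, 'id'], we find productions for Y where 'id' is in the predict set (PREDICT(N → α) = (FIRST(α) \ {ε}) ∪ (FOLLOW(N) if α ⇒* ε)).

Y → id: PREDICT = { 'id' }
  'id' is in predict set, so this production goes in M[Y, 'id']

M[Y, 'id'] = Y → id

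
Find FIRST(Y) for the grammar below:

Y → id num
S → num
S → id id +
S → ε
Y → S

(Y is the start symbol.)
{ 'id', 'num', ε }

To compute FIRST(Y), examine every production with Y on the left-hand side, reading each right-hand side left to right until a non-nullable symbol is reached.

FIRST sets of the other non-terminals involved (by the same procedure, iterated to a fixed point):
  FIRST(S) = { 'id', 'num', ε }

From Y → id num:
  - id is a terminal: add 'id' and stop
From Y → S:
  - S is a non-terminal: add FIRST(S) \ {ε} = { 'id', 'num' }
    S is nullable and nothing follows, so the whole right-hand side can vanish: ε ∈ FIRST(Y)

Collecting: FIRST(Y) = { 'id', 'num', ε }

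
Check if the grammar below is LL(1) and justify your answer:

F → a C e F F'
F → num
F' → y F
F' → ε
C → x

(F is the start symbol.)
No. Predict set conflict for F': { 'y' }

Relevant sets:
  FOLLOW(F') = { $, 'y' }

For F:
  PREDICT(F → a C e F F') = { 'a' }
  PREDICT(F → num) = { 'num' }
For F':
  PREDICT(F' → y F) = { 'y' }
  PREDICT(F' → ε) = { $, 'y' }
C has a single production, so nothing to check there.

Conflict found: Predict set conflict for F': { 'y' }
The grammar is NOT LL(1).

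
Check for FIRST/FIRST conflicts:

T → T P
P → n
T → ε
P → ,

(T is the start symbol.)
A FIRST/FIRST conflict occurs when two productions N → α and N → β for the same non-terminal have FIRST(α) ∩ FIRST(β) ≠ ∅ (with ε ∈ FIRST of a nullable right-hand side, so two nullable alternatives also conflict).

FIRST sets of the non-terminals at (or reachable through a nullable prefix from) the front of some alternative:
  FIRST(T) = { ',', 'n', ε }
  FIRST(P) = { ',', 'n' }

Productions for T:
  T → T P: FIRST = { ',', 'n' }
  T → ε: FIRST = { ε }
Productions for P:
  P → n: FIRST = { 'n' }
  P → ,: FIRST = { ',' }

All alternatives of each non-terminal have pairwise disjoint FIRST sets.

Answer: No FIRST/FIRST conflicts.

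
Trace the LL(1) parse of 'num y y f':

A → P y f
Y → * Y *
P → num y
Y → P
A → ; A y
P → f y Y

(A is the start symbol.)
LL(1) parsing maintains a stack (initially the start symbol over $) and the input. At each step: if the stack top is a terminal, match it against the current input token; if it is a non-terminal N, replace it with the RHS of M[N, lookahead] (the unique production whose predict set contains the lookahead).

Stack is shown with the top on the left.

Stack        Input        Action
--------------------------------
A $          num y y f $  output A → P y f
P y f $      num y y f $  output P → num y
num y y f $  num y y f $  match 'num'
y y f $      y y f $      match 'y'
y f $        y f $        match 'y'
f $          f $          match 'f'
$            $            accept

The string is accepted.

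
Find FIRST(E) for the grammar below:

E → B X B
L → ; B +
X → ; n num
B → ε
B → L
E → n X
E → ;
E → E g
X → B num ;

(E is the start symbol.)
To compute FIRST(E), examine every production with E on the left-hand side, reading each right-hand side left to right until a non-nullable symbol is reached.

FIRST sets of the other non-terminals involved (by the same procedure, iterated to a fixed point):
  FIRST(B) = { ';', ε }
  FIRST(X) = { ';', 'num' }

From E → B X B:
  - B is a non-terminal: add FIRST(B) \ {ε} = { ';' }
    B is nullable, so continue to the next symbol
  - X is a non-terminal: add FIRST(X) \ {ε} = { ';', 'num' }
    X is not nullable, so stop
From E → n X:
  - n is a terminal: add 'n' and stop
From E → ;:
  - ';' is a terminal: add ';' and stop
From E → E g:
  - E is the symbol being defined: contributes nothing new
    E is not nullable, so stop

Collecting: FIRST(E) = { ';', 'n', 'num' }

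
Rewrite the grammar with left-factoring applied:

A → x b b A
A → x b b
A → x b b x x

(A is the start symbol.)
A → x b b A'
A' → A
A' → ε
A' → x x

Left-factoring transforms A → αβ₁ | αβ₂ into A → αA' and A' → β₁ | β₂
(α is the longest common prefix among the alternatives). Repeat until
no nonterminal has two alternatives with a common prefix.

Round 1: A has alternatives sharing prefix 'x b b'. Introduce A': A → x b b A'
  Add: A' → A
  Add: A' → ε
  Add: A' → x x

No remaining common prefixes — done.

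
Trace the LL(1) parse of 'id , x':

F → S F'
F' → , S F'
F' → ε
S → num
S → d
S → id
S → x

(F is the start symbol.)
LL(1) parsing maintains a stack (initially the start symbol over $) and the input. At each step: if the stack top is a terminal, match it against the current input token; if it is a non-terminal N, replace it with the RHS of M[N, lookahead] (the unique production whose predict set contains the lookahead).

Stack is shown with the top on the left.

Stack     Input     Action
--------------------------
F $       id , x $  output F → S F'
S F' $    id , x $  output S → id
id F' $   id , x $  match 'id'
F' $      , x $     output F' → , S F'
, S F' $  , x $     match ','
S F' $    x $       output S → x
x F' $    x $       match 'x'
F' $      $         output F' → ε
$         $         accept

The string is accepted.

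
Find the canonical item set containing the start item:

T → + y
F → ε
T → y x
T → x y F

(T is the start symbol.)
{ [T → . + y], [T → . x y F], [T → . y x], [T' → . T] }

First, augment the grammar with T' → T
I₀ = CLOSURE({ [T' → . T] }):
  [T' → . T] has the dot before T: add [T → . + y], [T → . y x], [T → . x y F]
No further items can be added.

I₀ = { [T → . + y], [T → . x y F], [T → . y x], [T' → . T] }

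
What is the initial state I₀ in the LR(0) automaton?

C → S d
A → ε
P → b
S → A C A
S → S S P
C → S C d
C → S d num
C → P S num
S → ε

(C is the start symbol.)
First, augment the grammar with C' → C
I₀ = CLOSURE({ [C' → . C] }):
  [C' → . C] has the dot before C: add [C → . S d], [C → . S C d], [C → . S d num], [C → . P S num]
  [C → . S d] has the dot before S: add [S → . A C A], [S → . S S P], [S → .]
  [C → . P S num] has the dot before P: add [P → . b]
  [S → . A C A] has the dot before A: add [A → .]
No further items can be added.

I₀ = { [A → .], [C → . P S num], [C → . S C d], [C → . S d num], [C → . S d], [C' → . C], [P → . b], [S → . A C A], [S → . S S P], [S → .] }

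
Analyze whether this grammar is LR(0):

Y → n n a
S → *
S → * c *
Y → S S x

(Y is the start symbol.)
No. Shift-reduce conflict between [S → * .] and [S → * . c *]

A grammar is LR(0) if no state in the canonical LR(0) collection has:
  - both a shift item (dot before a terminal) and a complete item (shift-reduce conflict), or
  - two or more complete items (reduce-reduce conflict; the accept item [Y' → Y .] counts as a complete item here).

Augment with Y' → Y and build the canonical LR(0) collection (I0 = CLOSURE({[Y' → . Y]}), then GOTO on every symbol after a dot until no new states appear). It has 11 states:
  I0: { [S → . * c *], [S → . *], [Y → . S S x], [Y → . n n a], [Y' → . Y] }  — shift
  I1: { [S → * . c *], [S → * .] }  — shift, reduce
  I2: { [S → . * c *], [S → . *], [Y → S . S x] }  — shift
  I3: { [Y' → Y .] }  — accept
  I4: { [Y → n . n a] }  — shift
  I5: { [Y → n n . a] }  — shift
  I6: { [Y → n n a .] }  — reduce
  I7: { [Y → S S . x] }  — shift
  I8: { [Y → S S x .] }  — reduce
  I9: { [S → * c . *] }  — shift
  I10: { [S → * c * .] }  — reduce

Conflict in state I1:
  Shift-reduce conflict between [S → * .] and [S → * . c *]
So the grammar is NOT LR(0).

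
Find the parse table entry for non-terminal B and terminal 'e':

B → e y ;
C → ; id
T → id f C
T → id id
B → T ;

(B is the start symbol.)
To find M[B, 'e'], we find productions for B where 'e' is in the predict set (PREDICT(N → α) = (FIRST(α) \ {ε}) ∪ (FOLLOW(N) if α ⇒* ε)).

Relevant sets:
  FIRST(T) = { 'id' }

B → e y ;: PREDICT = { 'e' }
  'e' is in predict set, so this production goes in M[B, 'e']
B → T ;: PREDICT = { 'id' }

M[B, 'e'] = B → e y ;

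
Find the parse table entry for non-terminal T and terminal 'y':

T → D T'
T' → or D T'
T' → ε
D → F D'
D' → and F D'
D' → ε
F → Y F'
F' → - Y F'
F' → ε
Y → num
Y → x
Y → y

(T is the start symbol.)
To find M[T, 'y'], we find productions for T where 'y' is in the predict set (PREDICT(N → α) = (FIRST(α) \ {ε}) ∪ (FOLLOW(N) if α ⇒* ε)).

Relevant sets:
  FIRST(D) = { 'num', 'x', 'y' }

T → D T': PREDICT = { 'num', 'x', 'y' }
  'y' is in predict set, so this production goes in M[T, 'y']

M[T, 'y'] = T → D T'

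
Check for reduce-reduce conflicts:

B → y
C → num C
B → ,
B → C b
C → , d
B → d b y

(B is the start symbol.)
A reduce-reduce conflict occurs when an LR(0) state has two complete items [A → α .] and [B → β .] — both call for a reduction, and with no lookahead the parser cannot choose between them.

Augment with B' → B and build the canonical LR(0) collection (I0 = CLOSURE({[B' → . B]}), then GOTO on every symbol after a dot until no new states appear). It has 13 states:
  I0: { [B → . ,], [B → . C b], [B → . d b y], [B → . y], [B' → . B], [C → . , d], [C → . num C] }  — shift
  I1: { [B → , .], [C → , . d] }  — shift, reduce
  I2: { [B' → B .] }  — accept
  I3: { [B → C . b] }  — shift
  I4: { [B → d . b y] }  — shift
  I5: { [C → . , d], [C → . num C], [C → num . C] }  — shift
  I6: { [B → y .] }  — reduce
  I7: { [C → , . d] }  — shift
  I8: { [C → num C .] }  — reduce
  I9: { [C → , d .] }  — reduce
  I10: { [B → d b . y] }  — shift
  I11: { [B → d b y .] }  — reduce
  I12: { [B → C b .] }  — reduce

No state contains more than one complete item.

Answer: No reduce-reduce conflicts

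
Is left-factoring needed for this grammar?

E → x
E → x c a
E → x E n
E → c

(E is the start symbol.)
Yes, E has productions with common prefix 'x'

Left-factoring is needed when two productions for the same non-terminal
share a common prefix on the right-hand side.

Productions for E:
  E → x
  E → x c a
  E → x E n
  E → c

Found common prefix 'x' in productions for E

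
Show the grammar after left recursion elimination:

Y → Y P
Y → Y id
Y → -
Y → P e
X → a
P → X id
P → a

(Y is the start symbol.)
Y → - Y'
Y → P e Y'
Y' → P Y'
Y' → id Y'
Y' → ε
X → a
P → X id
P → a

Y is directly left-recursive. The standard transformation for
  A → A α₁ | ... | A α_m | β₁ | ... | β_n
is
  A  → β₁ A' | ... | β_n A'
  A' → α₁ A' | ... | α_m A' | ε

Y → - becomes Y → - Y'
Y → P e becomes Y → P e Y'
Y → Y P becomes Y' → P Y'
Y → Y id becomes Y' → id Y'
Add Y' → ε

Productions for other non-terminals are unchanged:
  X → a
  P → X id
  P → a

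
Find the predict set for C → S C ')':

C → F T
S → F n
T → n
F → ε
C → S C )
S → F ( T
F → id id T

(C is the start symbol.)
PREDICT(C → S C ')') = (FIRST(RHS) \ {ε}) ∪ (FOLLOW(C) if ε ∈ FIRST(RHS), i.e. RHS ⇒* ε)
FIRST(S) = { '(', 'id', 'n' }
FIRST(S C ')') = { '(', 'id', 'n' }
ε ∉ FIRST(S C ')'), so FOLLOW(C) is not added.
PREDICT(C → S C ')') = { '(', 'id', 'n' }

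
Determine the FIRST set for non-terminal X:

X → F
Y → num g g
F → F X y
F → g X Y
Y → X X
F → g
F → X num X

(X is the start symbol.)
{ 'g' }

To compute FIRST(X), examine every production with X on the left-hand side, reading each right-hand side left to right until a non-nullable symbol is reached.

FIRST sets of the other non-terminals involved (by the same procedure, iterated to a fixed point):
  FIRST(F) = { 'g' }

From X → F:
  - F is a non-terminal: add FIRST(F) \ {ε} = { 'g' }
    F is not nullable, so stop

Collecting: FIRST(X) = { 'g' }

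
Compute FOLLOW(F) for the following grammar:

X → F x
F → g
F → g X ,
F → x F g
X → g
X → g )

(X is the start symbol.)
In X → F x: F is followed by x, add FIRST(x) \ {ε} = { 'x' }
In F → x F g: F is followed by g, add FIRST(g) \ {ε} = { 'g' }

Taking the union: FOLLOW(F) = { 'g', 'x' }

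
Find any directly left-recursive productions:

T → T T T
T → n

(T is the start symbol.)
Yes, T is left-recursive

Direct left recursion occurs when N → N α for some non-terminal N (the right-hand side begins with the left-hand side itself).

T → T T T: LEFT RECURSIVE (starts with T)
T → n: starts with n

The grammar has direct left recursion on: T.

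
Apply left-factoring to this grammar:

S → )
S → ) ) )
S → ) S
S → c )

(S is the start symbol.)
Left-factoring transforms A → αβ₁ | αβ₂ into A → αA' and A' → β₁ | β₂
(α is the longest common prefix among the alternatives). Repeat until
no nonterminal has two alternatives with a common prefix.

Round 1: S has alternatives sharing prefix ')'. Introduce S': S → ) S'
  Add: S' → ε
  Add: S' → ) )
  Add: S' → S

No remaining common prefixes — done.

Resulting grammar:
S → ) S'
S' → ε
S' → ) )
S' → S
S → c )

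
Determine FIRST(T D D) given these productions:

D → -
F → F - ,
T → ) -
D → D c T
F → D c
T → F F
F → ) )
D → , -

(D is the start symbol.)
{ ')', ',', '-' }

FIRST sets of the non-terminals involved (from the grammar, by fixed-point iteration):
  FIRST(T) = { ')', ',', '-' }

To compute FIRST(T D D), process the symbols left to right:
Symbol T is a non-terminal. Add FIRST(T) \ {ε} = { ')', ',', '-' }
T is not nullable (ε ∉ FIRST(T)), so stop here.
FIRST(T D D) = { ')', ',', '-' }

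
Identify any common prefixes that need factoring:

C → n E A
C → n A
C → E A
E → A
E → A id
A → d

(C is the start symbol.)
Yes, C has productions with common prefix 'n'; E has productions with common prefix 'A'

Left-factoring is needed when two productions for the same non-terminal
share a common prefix on the right-hand side.

Productions for C:
  C → n E A
  C → n A
  C → E A
Productions for E:
  E → A
  E → A id

Found common prefix 'n' in productions for C
Found common prefix 'A' in productions for E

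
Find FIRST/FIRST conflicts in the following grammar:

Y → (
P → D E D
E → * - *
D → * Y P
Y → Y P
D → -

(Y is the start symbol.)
FIRST sets of the non-terminals at (or reachable through a nullable prefix from) the front of some alternative:
  FIRST(Y) = { '(' }

Productions for Y:
  Y → (: FIRST = { '(' }
  Y → Y P: FIRST = { '(' }
Productions for D:
  D → * Y P: FIRST = { '*' }
  D → -: FIRST = { '-' }
P, E have only one production, so no FIRST/FIRST conflict is possible there.

Conflict for Y: Y → ( and Y → Y P
  Overlap: { '(' }

Answer: Yes. Y → '(' / Y → Y P on { '(' }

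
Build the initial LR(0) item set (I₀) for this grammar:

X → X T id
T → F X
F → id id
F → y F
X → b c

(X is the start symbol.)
First, augment the grammar with X' → X
I₀ = CLOSURE({ [X' → . X] }):
  [X' → . X] has the dot before X: add [X → . X T id], [X → . b c]
No further items can be added.

I₀ = { [X → . X T id], [X → . b c], [X' → . X] }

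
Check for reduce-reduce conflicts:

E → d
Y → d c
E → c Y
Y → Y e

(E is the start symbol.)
A reduce-reduce conflict occurs when an LR(0) state has two complete items [A → α .] and [B → β .] — both call for a reduction, and with no lookahead the parser cannot choose between them.

Augment with E' → E and build the canonical LR(0) collection (I0 = CLOSURE({[E' → . E]}), then GOTO on every symbol after a dot until no new states appear). It has 8 states:
  I0: { [E → . c Y], [E → . d], [E' → . E] }  — shift
  I1: { [E' → E .] }  — accept
  I2: { [E → c . Y], [Y → . Y e], [Y → . d c] }  — shift
  I3: { [E → d .] }  — reduce
  I4: { [E → c Y .], [Y → Y . e] }  — shift, reduce
  I5: { [Y → d . c] }  — shift
  I6: { [Y → d c .] }  — reduce
  I7: { [Y → Y e .] }  — reduce

No state contains more than one complete item.

Answer: No reduce-reduce conflicts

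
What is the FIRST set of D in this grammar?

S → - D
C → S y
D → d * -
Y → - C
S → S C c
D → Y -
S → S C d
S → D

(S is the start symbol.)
{ '-', 'd' }

FIRST sets of the other non-terminals involved (by the same procedure, iterated to a fixed point):
  FIRST(Y) = { '-' }

From D → d * -:
  - d is a terminal: add 'd' and stop
From D → Y -:
  - Y is a non-terminal: add FIRST(Y) \ {ε} = { '-' }
    Y is not nullable, so stop

Collecting: FIRST(D) = { '-', 'd' }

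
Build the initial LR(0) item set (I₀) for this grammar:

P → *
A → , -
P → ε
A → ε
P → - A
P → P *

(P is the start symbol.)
First, augment the grammar with P' → P
I₀ = CLOSURE({ [P' → . P] }):
  [P' → . P] has the dot before P: add [P → . *], [P → .], [P → . - A], [P → . P *]
No further items can be added.

I₀ = { [P → . *], [P → . - A], [P → . P *], [P → .], [P' → . P] }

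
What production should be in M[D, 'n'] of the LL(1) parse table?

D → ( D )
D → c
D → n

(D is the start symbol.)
To find M[D, 'n'], we find productions for D where 'n' is in the predict set (PREDICT(N → α) = (FIRST(α) \ {ε}) ∪ (FOLLOW(N) if α ⇒* ε)).

D → ( D ): PREDICT = { '(' }
D → c: PREDICT = { 'c' }
D → n: PREDICT = { 'n' }
  'n' is in predict set, so this production goes in M[D, 'n']

M[D, 'n'] = D → n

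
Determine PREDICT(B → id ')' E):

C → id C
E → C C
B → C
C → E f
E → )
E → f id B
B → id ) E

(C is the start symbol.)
PREDICT(B → id ')' E) = (FIRST(RHS) \ {ε}) ∪ (FOLLOW(B) if ε ∈ FIRST(RHS), i.e. RHS ⇒* ε)
FIRST(id ')' E) = { 'id' }
ε ∉ FIRST(id ')' E), so FOLLOW(B) is not added.
PREDICT(B → id ')' E) = { 'id' }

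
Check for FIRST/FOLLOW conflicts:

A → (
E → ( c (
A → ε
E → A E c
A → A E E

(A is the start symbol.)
A FIRST/FOLLOW conflict occurs when a non-terminal N has a nullable alternative N → β (β ⇒* ε) and another alternative N → α with FIRST(α) ∩ FOLLOW(N) ≠ ∅: on such a lookahead the parser cannot decide between expanding α and letting N vanish via β.

Nullable non-terminals: A.
FIRST sets used below: FIRST(A) = { '(', ε }, FIRST(E) = { '(' }

A: nullable alternative(s) A → ε; FOLLOW(A) = { $, '(' }
  A → (: FIRST \ {ε} = { '(' } — overlaps FOLLOW(A) on { '(' }: CONFLICT
  A → ε: FIRST \ {ε} = { } — this is the only nullable alternative, skip
  A → A E E: FIRST \ {ε} = { '(' } — overlaps FOLLOW(A) on { '(' }: CONFLICT

E has no nullable alternative, so no FIRST/FOLLOW check is needed there.

So the grammar has 2 FIRST/FOLLOW conflicts (marked CONFLICT above).

Answer: Yes. A → '(' with FOLLOW(A) on { '(' }; A → A E E with FOLLOW(A) on { '(' }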